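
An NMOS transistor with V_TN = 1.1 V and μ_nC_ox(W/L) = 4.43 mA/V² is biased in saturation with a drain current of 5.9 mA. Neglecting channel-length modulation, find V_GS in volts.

V_GS = 2.73 V

In saturation I_D = ½ k_n (V_GS − V_TN)², so V_GS − V_TN = √(2 I_D / k_n) = √(2 × 5.9 / 4.43) = 1.63 V.
V_GS = 1.1 + 1.63 = 2.73 V.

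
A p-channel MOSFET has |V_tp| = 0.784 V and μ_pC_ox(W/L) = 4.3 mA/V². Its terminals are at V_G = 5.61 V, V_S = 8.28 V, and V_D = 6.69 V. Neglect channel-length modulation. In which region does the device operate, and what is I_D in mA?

Triode; I_D = 7.46 mA

V_SG = V_S − V_G = 8.28 − 5.61 = 2.67 V; V_SD = V_S − V_D = 8.28 − 6.69 = 1.59 V.
V_ov = V_SG − |V_tp| = 2.67 − 0.784 = 1.89 V.
Since V_SD = 1.59 V < V_ov = 1.89 V, the device is in the triode region.
I_D = k_p [V_ov · V_SD − ½ V_SD²] = 4.3 × [1.89 × 1.59 − 0.5 × 1.59²] = 7.46 mA.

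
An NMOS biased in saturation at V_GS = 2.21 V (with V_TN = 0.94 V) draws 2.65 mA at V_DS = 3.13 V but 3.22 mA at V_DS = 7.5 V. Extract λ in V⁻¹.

With V_GS fixed, I_D ∝ (1 + λ V_DS) in saturation, so I_D2/I_D1 = (1 + λ V_DS2)/(1 + λ V_DS1).
3.22/2.65 = 1.215 = (1 + 7.5 λ)/(1 + 3.13 λ).
Solving: λ (I_D1 V_DS2 − I_D2 V_DS1) = I_D2 − I_D1, so λ = (3.22 − 2.65) / (2.65 × 7.5 − 3.22 × 3.13) = 0.57 / 9.8 = 0.0582 V⁻¹.

λ = 0.0582 V⁻¹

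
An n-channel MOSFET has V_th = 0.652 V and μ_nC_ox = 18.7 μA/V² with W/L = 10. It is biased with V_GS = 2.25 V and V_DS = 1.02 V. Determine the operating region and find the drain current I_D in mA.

k_n = μ_nC_ox · (W/L) = 0.187 mA/V².
V_ov = V_GS − V_th = 2.25 − 0.652 = 1.6 V.
Since V_DS = 1.02 V < V_ov = 1.6 V, the device is in the triode region.
I_D = k_n [V_ov · V_DS − ½ V_DS²] = 0.187 × [1.6 × 1.02 − 0.5 × 1.02²] = 0.208 mA.

Triode; I_D = 0.208 mA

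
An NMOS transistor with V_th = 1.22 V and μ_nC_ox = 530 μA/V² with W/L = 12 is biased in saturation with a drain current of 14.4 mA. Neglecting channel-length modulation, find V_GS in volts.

k_n = μ_nC_ox · (W/L) = 6.36 mA/V².
In saturation I_D = ½ k_n (V_GS − V_th)², so V_GS − V_th = √(2 I_D / k_n) = √(2 × 14.4 / 6.36) = 2.13 V.
V_GS = 1.22 + 2.13 = 3.35 V.

V_GS = 3.35 V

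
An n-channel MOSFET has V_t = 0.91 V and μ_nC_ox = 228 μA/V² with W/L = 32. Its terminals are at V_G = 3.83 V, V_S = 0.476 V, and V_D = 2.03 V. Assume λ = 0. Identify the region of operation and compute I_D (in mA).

Triode; I_D = 18.9 mA

V_GS = V_G − V_S = 3.83 − 0.476 = 3.35 V; V_DS = V_D − V_S = 2.03 − 0.476 = 1.55 V.
k_n = μ_nC_ox · (W/L) = 7.296 mA/V².
V_ov = V_GS − V_t = 3.35 − 0.91 = 2.44 V.
Since V_DS = 1.55 V < V_ov = 2.44 V, the device is in the triode region.
I_D = k_n [V_ov · V_DS − ½ V_DS²] = 7.296 × [2.44 × 1.55 − 0.5 × 1.55²] = 18.9 mA.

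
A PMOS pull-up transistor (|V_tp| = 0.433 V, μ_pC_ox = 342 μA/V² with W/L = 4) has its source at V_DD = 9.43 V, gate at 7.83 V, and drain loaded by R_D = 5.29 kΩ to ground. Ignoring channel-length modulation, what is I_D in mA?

V_SG = V_DD − V_G = 9.43 − 7.83 = 1.6 V, so V_ov = 1.6 − 0.433 = 1.17 V.
k_p = μ_pC_ox · (W/L) = 1.368 mA/V².
Assume saturation: I_D = ½ k_p V_ov² = 0.5 × 1.368 × 1.17² = 0.932 mA, giving V_SD = V_DD − I_D R_D = 9.43 − 0.932 × 5.29 = 4.5 V.
V_SD = 4.5 V ≥ V_ov = 1.17 V, confirming saturation.

I_D = 0.932 mA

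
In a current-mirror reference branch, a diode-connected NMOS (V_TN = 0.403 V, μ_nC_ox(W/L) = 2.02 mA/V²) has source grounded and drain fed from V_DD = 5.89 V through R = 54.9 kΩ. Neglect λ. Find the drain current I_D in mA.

With gate tied to drain, V_GS = V_DS ≥ V_GS − V_TN, so the device is in saturation.
KCL at the drain: ½ k_n (V_GS − V_TN)² = (V_DD − V_GS)/R.
Let x = V_GS − 0.403. Then 55.4 x² + x − 5.487 = 0, giving x = 0.306 V (positive root), so V_GS = 0.709 V.
I_D = (V_DD − V_GS)/R = (5.89 − 0.709) / 54.9 = 0.0944 mA.

I_D = 0.0944 mA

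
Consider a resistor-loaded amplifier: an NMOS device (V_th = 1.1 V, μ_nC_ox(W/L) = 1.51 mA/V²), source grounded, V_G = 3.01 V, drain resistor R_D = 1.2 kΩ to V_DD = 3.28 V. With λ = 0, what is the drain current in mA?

V_GS = V_G = 3.01 V, so V_ov = 3.01 − 1.1 = 1.91 V.
Assume saturation: I_D = ½ k_n V_ov² = 0.5 × 1.51 × 1.91² = 2.75 mA, giving V_DS = V_DD − I_D R_D = 3.28 − 2.75 × 1.2 = -0.0252 V.
But -0.0252 V < V_ov = 1.91 V, so the device is actually in triode.
In triode I_D = k_n[V_ov V_DS − ½ V_DS²] and I_D = (V_DD − V_DS)/R_D. Equating: 0.906 V_DS² − 4.461 V_DS + 3.28 = 0, giving V_DS = 0.9 V (the root below V_ov).
I_D = (3.28 − 0.9) / 1.2 = 1.98 mA.

I_D = 1.98 mA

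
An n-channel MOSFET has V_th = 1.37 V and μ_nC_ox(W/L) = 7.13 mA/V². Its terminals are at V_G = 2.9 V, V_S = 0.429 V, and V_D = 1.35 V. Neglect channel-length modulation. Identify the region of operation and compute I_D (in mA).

V_GS = V_G − V_S = 2.9 − 0.429 = 2.47 V; V_DS = V_D − V_S = 1.35 − 0.429 = 0.921 V.
V_ov = V_GS − V_th = 2.47 − 1.37 = 1.1 V.
Since V_DS = 0.921 V < V_ov = 1.1 V, the device is in the triode region.
I_D = k_n [V_ov · V_DS − ½ V_DS²] = 7.13 × [1.1 × 0.921 − 0.5 × 0.921²] = 4.21 mA.

Triode; I_D = 4.21 mA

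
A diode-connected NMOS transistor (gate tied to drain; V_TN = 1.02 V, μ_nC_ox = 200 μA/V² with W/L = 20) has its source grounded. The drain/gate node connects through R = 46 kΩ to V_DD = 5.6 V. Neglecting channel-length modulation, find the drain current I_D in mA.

I_D = 0.0948 mA

With gate tied to drain, V_GS = V_DS ≥ V_GS − V_TN, so the device is in saturation.
k_n = μ_nC_ox · (W/L) = 4 mA/V².
KCL at the drain: ½ k_n (V_GS − V_TN)² = (V_DD − V_GS)/R.
Let x = V_GS − 1.02. Then 92 x² + x − 4.58 = 0, giving x = 0.218 V (positive root), so V_GS = 1.24 V.
I_D = (V_DD − V_GS)/R = (5.6 − 1.24) / 46 = 0.0948 mA.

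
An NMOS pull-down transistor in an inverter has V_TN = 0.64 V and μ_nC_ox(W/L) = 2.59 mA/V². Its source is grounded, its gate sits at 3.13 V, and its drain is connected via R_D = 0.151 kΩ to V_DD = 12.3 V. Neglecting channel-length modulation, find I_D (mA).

I_D = 8.03 mA

V_GS = V_G = 3.13 V, so V_ov = 3.13 − 0.64 = 2.49 V.
Assume saturation: I_D = ½ k_n V_ov² = 0.5 × 2.59 × 2.49² = 8.03 mA, giving V_DS = V_DD − I_D R_D = 12.3 − 8.03 × 0.151 = 11.1 V.
V_DS = 11.1 V ≥ V_ov = 2.49 V, confirming saturation.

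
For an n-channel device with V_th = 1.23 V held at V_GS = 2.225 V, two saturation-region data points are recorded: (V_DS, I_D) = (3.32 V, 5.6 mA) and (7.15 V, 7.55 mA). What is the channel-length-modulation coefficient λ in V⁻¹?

With V_GS fixed, I_D ∝ (1 + λ V_DS) in saturation, so I_D2/I_D1 = (1 + λ V_DS2)/(1 + λ V_DS1).
7.55/5.6 = 1.348 = (1 + 7.15 λ)/(1 + 3.32 λ).
Solving: λ (I_D1 V_DS2 − I_D2 V_DS1) = I_D2 − I_D1, so λ = (7.55 − 5.6) / (5.6 × 7.15 − 7.55 × 3.32) = 1.95 / 15 = 0.13 V⁻¹.

λ = 0.130 V⁻¹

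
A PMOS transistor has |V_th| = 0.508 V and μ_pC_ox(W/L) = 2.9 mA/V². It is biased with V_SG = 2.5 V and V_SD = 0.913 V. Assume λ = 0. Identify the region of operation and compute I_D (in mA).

Triode; I_D = 4.07 mA

V_ov = V_SG − |V_th| = 2.5 − 0.508 = 1.99 V.
Since V_SD = 0.913 V < V_ov = 1.99 V, the device is in the triode region.
I_D = k_p [V_ov · V_SD − ½ V_SD²] = 2.9 × [1.99 × 0.913 − 0.5 × 0.913²] = 4.07 mA.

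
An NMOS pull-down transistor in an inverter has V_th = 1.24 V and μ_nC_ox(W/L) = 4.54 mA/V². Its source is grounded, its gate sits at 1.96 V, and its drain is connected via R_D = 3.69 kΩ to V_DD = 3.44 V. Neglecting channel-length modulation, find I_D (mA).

V_GS = V_G = 1.96 V, so V_ov = 1.96 − 1.24 = 0.72 V.
Assume saturation: I_D = ½ k_n V_ov² = 0.5 × 4.54 × 0.72² = 1.18 mA, giving V_DS = V_DD − I_D R_D = 3.44 − 1.18 × 3.69 = -0.902 V.
But -0.902 V < V_ov = 0.72 V, so the device is actually in triode.
In triode I_D = k_n[V_ov V_DS − ½ V_DS²] and I_D = (V_DD − V_DS)/R_D. Equating: 8.38 V_DS² − 13.06 V_DS + 3.44 = 0, giving V_DS = 0.336 V (the root below V_ov).
I_D = (3.44 − 0.336) / 3.69 = 0.841 mA.

I_D = 0.841 mA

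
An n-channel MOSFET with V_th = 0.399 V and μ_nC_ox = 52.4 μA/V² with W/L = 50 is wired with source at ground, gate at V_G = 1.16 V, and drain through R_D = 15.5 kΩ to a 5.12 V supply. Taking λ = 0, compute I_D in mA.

I_D = 0.319 mA

V_GS = V_G = 1.16 V, so V_ov = 1.16 − 0.399 = 0.761 V.
k_n = μ_nC_ox · (W/L) = 2.62 mA/V².
Assume saturation: I_D = ½ k_n V_ov² = 0.5 × 2.62 × 0.761² = 0.759 mA, giving V_DS = V_DD − I_D R_D = 5.12 − 0.759 × 15.5 = -6.64 V.
But -6.64 V < V_ov = 0.761 V, so the device is actually in triode.
In triode I_D = k_n[V_ov V_DS − ½ V_DS²] and I_D = (V_DD − V_DS)/R_D. Equating: 20.3 V_DS² − 31.9 V_DS + 5.12 = 0, giving V_DS = 0.181 V (the root below V_ov).
I_D = (5.12 − 0.181) / 15.5 = 0.319 mA.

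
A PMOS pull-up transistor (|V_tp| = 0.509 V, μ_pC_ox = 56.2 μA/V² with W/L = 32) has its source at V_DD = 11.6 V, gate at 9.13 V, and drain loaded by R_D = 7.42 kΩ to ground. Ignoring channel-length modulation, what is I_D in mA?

V_SG = V_DD − V_G = 11.6 − 9.13 = 2.47 V, so V_ov = 2.47 − 0.509 = 1.96 V.
k_p = μ_pC_ox · (W/L) = 1.798 mA/V².
Assume saturation: I_D = ½ k_p V_ov² = 0.5 × 1.798 × 1.96² = 3.46 mA, giving V_SD = V_DD − I_D R_D = 11.6 − 3.46 × 7.42 = -14.1 V.
But -14.1 V < V_ov = 1.96 V, so the device is actually in triode.
In triode I_D = k_p[V_ov V_SD − ½ V_SD²] and I_D = (V_DD − V_SD)/R_D. Equating: 6.67 V_SD² − 27.17 V_SD + 11.6 = 0, giving V_SD = 0.485 V (the root below V_ov).
I_D = (11.6 − 0.485) / 7.42 = 1.5 mA.

I_D = 1.50 mA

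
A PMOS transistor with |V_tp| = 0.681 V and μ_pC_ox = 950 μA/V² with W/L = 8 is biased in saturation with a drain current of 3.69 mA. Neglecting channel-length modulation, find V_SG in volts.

k_p = μ_pC_ox · (W/L) = 7.6 mA/V².
In saturation I_D = ½ k_p (V_SG − |V_tp|)², so V_SG − |V_tp| = √(2 I_D / k_p) = √(2 × 3.69 / 7.6) = 0.985 V.
V_SG = 0.681 + 0.985 = 1.67 V.

V_SG = 1.67 V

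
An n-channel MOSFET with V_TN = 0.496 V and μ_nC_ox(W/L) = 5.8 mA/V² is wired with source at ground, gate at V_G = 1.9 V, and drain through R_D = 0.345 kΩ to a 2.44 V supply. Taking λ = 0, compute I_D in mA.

V_GS = V_G = 1.9 V, so V_ov = 1.9 − 0.496 = 1.4 V.
Assume saturation: I_D = ½ k_n V_ov² = 0.5 × 5.8 × 1.4² = 5.72 mA, giving V_DS = V_DD − I_D R_D = 2.44 − 5.72 × 0.345 = 0.468 V.
But 0.468 V < V_ov = 1.4 V, so the device is actually in triode.
In triode I_D = k_n[V_ov V_DS − ½ V_DS²] and I_D = (V_DD − V_DS)/R_D. Equating: 1 V_DS² − 3.809 V_DS + 2.44 = 0, giving V_DS = 0.815 V (the root below V_ov).
I_D = (2.44 − 0.815) / 0.345 = 4.71 mA.

I_D = 4.71 mA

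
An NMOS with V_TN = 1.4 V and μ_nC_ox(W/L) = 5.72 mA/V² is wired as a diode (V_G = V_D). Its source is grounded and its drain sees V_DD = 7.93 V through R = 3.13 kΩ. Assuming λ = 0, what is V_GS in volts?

With gate tied to drain, V_GS = V_DS ≥ V_GS − V_TN, so the device is in saturation.
KCL at the drain: ½ k_n (V_GS − V_TN)² = (V_DD − V_GS)/R.
Let x = V_GS − 1.4. Then 8.95 x² + x − 6.53 = 0, giving x = 0.8 V (positive root), so V_GS = 2.2 V.
I_D = (V_DD − V_GS)/R = (7.93 − 2.2) / 3.13 = 1.83 mA.

V_GS = 2.20 V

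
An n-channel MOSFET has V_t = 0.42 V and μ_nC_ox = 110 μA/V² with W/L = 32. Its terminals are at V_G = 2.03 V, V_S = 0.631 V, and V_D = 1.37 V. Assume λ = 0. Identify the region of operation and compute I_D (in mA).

Triode; I_D = 1.59 mA

V_GS = V_G − V_S = 2.03 − 0.631 = 1.4 V; V_DS = V_D − V_S = 1.37 − 0.631 = 0.739 V.
k_n = μ_nC_ox · (W/L) = 3.52 mA/V².
V_ov = V_GS − V_t = 1.4 − 0.42 = 0.979 V.
Since V_DS = 0.739 V < V_ov = 0.979 V, the device is in the triode region.
I_D = k_n [V_ov · V_DS − ½ V_DS²] = 3.52 × [0.979 × 0.739 − 0.5 × 0.739²] = 1.59 mA.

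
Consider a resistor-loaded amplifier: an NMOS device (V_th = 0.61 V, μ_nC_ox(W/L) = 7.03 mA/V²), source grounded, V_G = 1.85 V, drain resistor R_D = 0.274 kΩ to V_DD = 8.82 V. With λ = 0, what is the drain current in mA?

V_GS = V_G = 1.85 V, so V_ov = 1.85 − 0.61 = 1.24 V.
Assume saturation: I_D = ½ k_n V_ov² = 0.5 × 7.03 × 1.24² = 5.4 mA, giving V_DS = V_DD − I_D R_D = 8.82 − 5.4 × 0.274 = 7.34 V.
V_DS = 7.34 V ≥ V_ov = 1.24 V, confirming saturation.

I_D = 5.40 mA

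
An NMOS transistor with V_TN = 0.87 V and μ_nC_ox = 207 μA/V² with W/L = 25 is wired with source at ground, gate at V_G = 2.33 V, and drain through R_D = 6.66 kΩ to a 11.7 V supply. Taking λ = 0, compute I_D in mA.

I_D = 1.72 mA

V_GS = V_G = 2.33 V, so V_ov = 2.33 − 0.87 = 1.46 V.
k_n = μ_nC_ox · (W/L) = 5.175 mA/V².
Assume saturation: I_D = ½ k_n V_ov² = 0.5 × 5.175 × 1.46² = 5.52 mA, giving V_DS = V_DD − I_D R_D = 11.7 − 5.52 × 6.66 = -25 V.
But -25 V < V_ov = 1.46 V, so the device is actually in triode.
In triode I_D = k_n[V_ov V_DS − ½ V_DS²] and I_D = (V_DD − V_DS)/R_D. Equating: 17.2 V_DS² − 51.32 V_DS + 11.7 = 0, giving V_DS = 0.249 V (the root below V_ov).
I_D = (11.7 − 0.249) / 6.66 = 1.72 mA.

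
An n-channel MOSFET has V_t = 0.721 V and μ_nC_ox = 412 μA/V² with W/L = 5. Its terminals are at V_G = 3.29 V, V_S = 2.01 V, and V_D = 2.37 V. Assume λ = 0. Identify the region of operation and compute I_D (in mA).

V_GS = V_G − V_S = 3.29 − 2.01 = 1.28 V; V_DS = V_D − V_S = 2.37 − 2.01 = 0.36 V.
k_n = μ_nC_ox · (W/L) = 2.06 mA/V².
V_ov = V_GS − V_t = 1.28 − 0.721 = 0.559 V.
Since V_DS = 0.36 V < V_ov = 0.559 V, the device is in the triode region.
I_D = k_n [V_ov · V_DS − ½ V_DS²] = 2.06 × [0.559 × 0.36 − 0.5 × 0.36²] = 0.281 mA.

Triode; I_D = 0.281 mA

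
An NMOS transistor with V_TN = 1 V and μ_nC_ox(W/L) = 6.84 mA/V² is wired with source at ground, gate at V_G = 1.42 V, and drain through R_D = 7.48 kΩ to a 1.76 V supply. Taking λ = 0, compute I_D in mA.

I_D = 0.224 mA

V_GS = V_G = 1.42 V, so V_ov = 1.42 − 1 = 0.42 V.
Assume saturation: I_D = ½ k_n V_ov² = 0.5 × 6.84 × 0.42² = 0.603 mA, giving V_DS = V_DD − I_D R_D = 1.76 − 0.603 × 7.48 = -2.75 V.
But -2.75 V < V_ov = 0.42 V, so the device is actually in triode.
In triode I_D = k_n[V_ov V_DS − ½ V_DS²] and I_D = (V_DD − V_DS)/R_D. Equating: 25.6 V_DS² − 22.49 V_DS + 1.76 = 0, giving V_DS = 0.0868 V (the root below V_ov).
I_D = (1.76 − 0.0868) / 7.48 = 0.224 mA.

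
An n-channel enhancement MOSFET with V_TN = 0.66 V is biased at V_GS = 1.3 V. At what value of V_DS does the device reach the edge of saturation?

The boundary between triode and saturation is V_DS = V_GS − V_TN = V_ov.
V_ov = 1.3 − 0.66 = 0.64 V.

V_DS,sat = 0.640 V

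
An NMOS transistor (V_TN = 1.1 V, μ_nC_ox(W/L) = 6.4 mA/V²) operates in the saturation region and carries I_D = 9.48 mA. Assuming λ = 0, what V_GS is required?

V_GS = 2.82 V

In saturation I_D = ½ k_n (V_GS − V_TN)², so V_GS − V_TN = √(2 I_D / k_n) = √(2 × 9.48 / 6.4) = 1.72 V.
V_GS = 1.1 + 1.72 = 2.82 V.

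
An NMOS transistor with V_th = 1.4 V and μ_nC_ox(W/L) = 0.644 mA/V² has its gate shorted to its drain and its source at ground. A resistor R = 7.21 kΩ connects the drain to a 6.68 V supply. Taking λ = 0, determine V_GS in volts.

With gate tied to drain, V_GS = V_DS ≥ V_GS − V_th, so the device is in saturation.
KCL at the drain: ½ k_n (V_GS − V_th)² = (V_DD − V_GS)/R.
Let x = V_GS − 1.4. Then 2.32 x² + x − 5.28 = 0, giving x = 1.31 V (positive root), so V_GS = 2.71 V.
I_D = (V_DD − V_GS)/R = (6.68 − 2.71) / 7.21 = 0.551 mA.

V_GS = 2.71 V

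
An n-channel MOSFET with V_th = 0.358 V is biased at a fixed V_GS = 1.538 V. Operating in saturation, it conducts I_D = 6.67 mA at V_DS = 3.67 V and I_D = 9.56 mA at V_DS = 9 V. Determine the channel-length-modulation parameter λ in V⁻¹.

λ = 0.116 V⁻¹

With V_GS fixed, I_D ∝ (1 + λ V_DS) in saturation, so I_D2/I_D1 = (1 + λ V_DS2)/(1 + λ V_DS1).
9.56/6.67 = 1.433 = (1 + 9 λ)/(1 + 3.67 λ).
Solving: λ (I_D1 V_DS2 − I_D2 V_DS1) = I_D2 − I_D1, so λ = (9.56 − 6.67) / (6.67 × 9 − 9.56 × 3.67) = 2.89 / 24.9 = 0.116 V⁻¹.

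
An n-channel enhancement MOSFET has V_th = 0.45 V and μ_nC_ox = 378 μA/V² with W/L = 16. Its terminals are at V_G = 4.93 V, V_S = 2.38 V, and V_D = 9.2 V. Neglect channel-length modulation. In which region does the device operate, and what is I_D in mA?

V_GS = V_G − V_S = 4.93 − 2.38 = 2.55 V; V_DS = V_D − V_S = 9.2 − 2.38 = 6.82 V.
k_n = μ_nC_ox · (W/L) = 6.048 mA/V².
V_ov = V_GS − V_th = 2.55 − 0.45 = 2.1 V.
Since V_DS = 6.82 V ≥ V_ov = 2.1 V, the device is in saturation.
I_D = ½ k_n V_ov² = 0.5 × 6.048 × 2.1² = 13.3 mA.

Saturation; I_D = 13.3 mA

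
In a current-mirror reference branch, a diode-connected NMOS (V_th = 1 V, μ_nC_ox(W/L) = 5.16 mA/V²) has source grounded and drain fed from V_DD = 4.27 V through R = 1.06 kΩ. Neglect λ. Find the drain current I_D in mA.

With gate tied to drain, V_GS = V_DS ≥ V_GS − V_th, so the device is in saturation.
KCL at the drain: ½ k_n (V_GS − V_th)² = (V_DD − V_GS)/R.
Let x = V_GS − 1. Then 2.73 x² + x − 3.27 = 0, giving x = 0.926 V (positive root), so V_GS = 1.93 V.
I_D = (V_DD − V_GS)/R = (4.27 − 1.93) / 1.06 = 2.21 mA.

I_D = 2.21 mA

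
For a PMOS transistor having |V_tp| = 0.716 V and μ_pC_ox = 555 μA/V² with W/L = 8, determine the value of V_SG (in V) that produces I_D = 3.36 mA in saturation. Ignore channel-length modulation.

k_p = μ_pC_ox · (W/L) = 4.44 mA/V².
In saturation I_D = ½ k_p (V_SG − |V_tp|)², so V_SG − |V_tp| = √(2 I_D / k_p) = √(2 × 3.36 / 4.44) = 1.23 V.
V_SG = 0.716 + 1.23 = 1.95 V.

V_SG = 1.95 V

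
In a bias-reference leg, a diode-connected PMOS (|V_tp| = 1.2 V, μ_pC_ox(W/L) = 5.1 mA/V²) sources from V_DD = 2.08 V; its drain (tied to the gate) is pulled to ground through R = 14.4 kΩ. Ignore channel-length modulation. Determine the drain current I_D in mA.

I_D = 0.0513 mA

With gate tied to drain, V_SG = V_SD ≥ V_SG − |V_tp|, so the device is in saturation.
KCL at the drain: ½ k_p (V_SG − |V_tp|)² = (V_DD − V_SG)/R.
Let x = V_SG − 1.2. Then 36.7 x² + x − 0.88 = 0, giving x = 0.142 V (positive root), so V_SG = 1.34 V.
I_D = (V_DD − V_SG)/R = (2.08 − 1.34) / 14.4 = 0.0513 mA.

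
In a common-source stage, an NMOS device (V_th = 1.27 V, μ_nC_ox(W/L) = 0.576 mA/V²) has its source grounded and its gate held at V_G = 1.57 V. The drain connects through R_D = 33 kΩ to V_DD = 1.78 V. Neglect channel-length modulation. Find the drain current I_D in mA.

I_D = 0.0259 mA

V_GS = V_G = 1.57 V, so V_ov = 1.57 − 1.27 = 0.3 V.
Assume saturation: I_D = ½ k_n V_ov² = 0.5 × 0.576 × 0.3² = 0.0259 mA, giving V_DS = V_DD − I_D R_D = 1.78 − 0.0259 × 33 = 0.925 V.
V_DS = 0.925 V ≥ V_ov = 0.3 V, confirming saturation.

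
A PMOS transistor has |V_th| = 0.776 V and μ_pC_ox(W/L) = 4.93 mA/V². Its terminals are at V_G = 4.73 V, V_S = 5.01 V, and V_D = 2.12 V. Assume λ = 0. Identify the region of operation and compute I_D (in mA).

Cutoff; I_D = 0 mA

V_SG = V_S − V_G = 5.01 − 4.73 = 0.28 V; V_SD = V_S − V_D = 5.01 − 2.12 = 2.89 V.
V_SG = 0.28 V < |V_th| = 0.776 V, so the transistor is in cutoff.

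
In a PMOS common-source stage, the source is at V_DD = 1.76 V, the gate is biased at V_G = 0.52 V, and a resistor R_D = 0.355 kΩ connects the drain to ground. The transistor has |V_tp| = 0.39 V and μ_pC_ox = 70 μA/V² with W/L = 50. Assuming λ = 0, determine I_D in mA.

V_SG = V_DD − V_G = 1.76 − 0.52 = 1.24 V, so V_ov = 1.24 − 0.39 = 0.85 V.
k_p = μ_pC_ox · (W/L) = 3.5 mA/V².
Assume saturation: I_D = ½ k_p V_ov² = 0.5 × 3.5 × 0.85² = 1.26 mA, giving V_SD = V_DD − I_D R_D = 1.76 − 1.26 × 0.355 = 1.31 V.
V_SD = 1.31 V ≥ V_ov = 0.85 V, confirming saturation.

I_D = 1.26 mA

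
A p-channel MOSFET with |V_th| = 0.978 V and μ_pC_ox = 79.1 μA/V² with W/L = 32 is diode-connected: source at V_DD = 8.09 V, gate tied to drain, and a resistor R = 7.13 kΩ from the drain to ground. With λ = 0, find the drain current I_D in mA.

With gate tied to drain, V_SG = V_SD ≥ V_SG − |V_th|, so the device is in saturation.
k_p = μ_pC_ox · (W/L) = 2.531 mA/V².
KCL at the drain: ½ k_p (V_SG − |V_th|)² = (V_DD − V_SG)/R.
Let x = V_SG − 0.978. Then 9.02 x² + x − 7.112 = 0, giving x = 0.834 V (positive root), so V_SG = 1.81 V.
I_D = (V_DD − V_SG)/R = (8.09 − 1.81) / 7.13 = 0.88 mA.

I_D = 0.880 mA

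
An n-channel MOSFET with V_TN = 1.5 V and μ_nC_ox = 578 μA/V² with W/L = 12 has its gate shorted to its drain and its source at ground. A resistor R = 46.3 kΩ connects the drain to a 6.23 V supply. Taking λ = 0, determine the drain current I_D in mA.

With gate tied to drain, V_GS = V_DS ≥ V_GS − V_TN, so the device is in saturation.
k_n = μ_nC_ox · (W/L) = 6.936 mA/V².
KCL at the drain: ½ k_n (V_GS − V_TN)² = (V_DD − V_GS)/R.
Let x = V_GS − 1.5. Then 161 x² + x − 4.73 = 0, giving x = 0.169 V (positive root), so V_GS = 1.67 V.
I_D = (V_DD − V_GS)/R = (6.23 − 1.67) / 46.3 = 0.0985 mA.

I_D = 0.0985 mA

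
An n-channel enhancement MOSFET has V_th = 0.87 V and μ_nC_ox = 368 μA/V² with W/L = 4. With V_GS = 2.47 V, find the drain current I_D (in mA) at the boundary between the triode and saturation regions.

At the boundary V_DS = V_ov = V_GS − V_th = 2.47 − 0.87 = 1.6 V.
k_n = μ_nC_ox · (W/L) = 1.472 mA/V².
I_D = ½ k_n V_ov² = 0.5 × 1.472 × 1.6² = 1.88 mA.

I_D = 1.88 mA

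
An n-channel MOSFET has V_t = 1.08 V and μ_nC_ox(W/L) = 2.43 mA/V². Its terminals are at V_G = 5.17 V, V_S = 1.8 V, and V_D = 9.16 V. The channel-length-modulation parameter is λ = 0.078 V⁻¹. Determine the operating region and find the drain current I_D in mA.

V_GS = V_G − V_S = 5.17 − 1.8 = 3.37 V; V_DS = V_D − V_S = 9.16 − 1.8 = 7.36 V.
V_ov = V_GS − V_t = 3.37 − 1.08 = 2.29 V.
Since V_DS = 7.36 V ≥ V_ov = 2.29 V, the device is in saturation.
I_D = ½ k_n V_ov² (1 + λ V_DS) = 0.5 × 2.43 × 2.29² × (1 + 0.078 × 7.36) = 10 mA.

Saturation; I_D = 10.0 mA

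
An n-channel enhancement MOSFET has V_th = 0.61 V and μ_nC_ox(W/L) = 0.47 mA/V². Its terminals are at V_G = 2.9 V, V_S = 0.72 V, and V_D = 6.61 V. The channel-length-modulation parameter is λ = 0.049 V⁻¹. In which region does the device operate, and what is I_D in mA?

V_GS = V_G − V_S = 2.9 − 0.72 = 2.18 V; V_DS = V_D − V_S = 6.61 − 0.72 = 5.89 V.
V_ov = V_GS − V_th = 2.18 − 0.61 = 1.57 V.
Since V_DS = 5.89 V ≥ V_ov = 1.57 V, the device is in saturation.
I_D = ½ k_n V_ov² (1 + λ V_DS) = 0.5 × 0.47 × 1.57² × (1 + 0.049 × 5.89) = 0.746 mA.

Saturation; I_D = 0.746 mA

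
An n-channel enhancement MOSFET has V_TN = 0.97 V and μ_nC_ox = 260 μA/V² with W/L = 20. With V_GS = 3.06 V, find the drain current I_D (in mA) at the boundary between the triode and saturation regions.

I_D = 11.4 mA

At the boundary V_DS = V_ov = V_GS − V_TN = 3.06 − 0.97 = 2.09 V.
k_n = μ_nC_ox · (W/L) = 5.2 mA/V².
I_D = ½ k_n V_ov² = 0.5 × 5.2 × 2.09² = 11.4 mA.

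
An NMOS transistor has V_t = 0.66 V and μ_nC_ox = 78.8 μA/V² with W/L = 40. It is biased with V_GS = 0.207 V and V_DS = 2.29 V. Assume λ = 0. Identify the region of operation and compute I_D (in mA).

Cutoff; I_D = 0 mA

V_GS = 0.207 V < V_t = 0.66 V, so the transistor is in cutoff.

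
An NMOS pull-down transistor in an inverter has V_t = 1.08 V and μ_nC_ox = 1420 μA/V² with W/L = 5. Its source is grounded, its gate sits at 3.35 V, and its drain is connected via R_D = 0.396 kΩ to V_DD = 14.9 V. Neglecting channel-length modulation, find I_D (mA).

I_D = 18.3 mA

V_GS = V_G = 3.35 V, so V_ov = 3.35 − 1.08 = 2.27 V.
k_n = μ_nC_ox · (W/L) = 7.1 mA/V².
Assume saturation: I_D = ½ k_n V_ov² = 0.5 × 7.1 × 2.27² = 18.3 mA, giving V_DS = V_DD − I_D R_D = 14.9 − 18.3 × 0.396 = 7.66 V.
V_DS = 7.66 V ≥ V_ov = 2.27 V, confirming saturation.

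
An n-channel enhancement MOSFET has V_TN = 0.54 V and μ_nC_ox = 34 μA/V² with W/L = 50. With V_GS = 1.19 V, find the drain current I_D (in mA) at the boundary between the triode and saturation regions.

I_D = 0.359 mA

At the boundary V_DS = V_ov = V_GS − V_TN = 1.19 − 0.54 = 0.65 V.
k_n = μ_nC_ox · (W/L) = 1.7 mA/V².
I_D = ½ k_n V_ov² = 0.5 × 1.7 × 0.65² = 0.359 mA.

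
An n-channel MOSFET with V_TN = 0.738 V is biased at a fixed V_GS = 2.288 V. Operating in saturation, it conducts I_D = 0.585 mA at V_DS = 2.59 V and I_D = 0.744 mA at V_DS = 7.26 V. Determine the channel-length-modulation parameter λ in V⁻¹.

With V_GS fixed, I_D ∝ (1 + λ V_DS) in saturation, so I_D2/I_D1 = (1 + λ V_DS2)/(1 + λ V_DS1).
0.744/0.585 = 1.272 = (1 + 7.26 λ)/(1 + 2.59 λ).
Solving: λ (I_D1 V_DS2 − I_D2 V_DS1) = I_D2 − I_D1, so λ = (0.744 − 0.585) / (0.585 × 7.26 − 0.744 × 2.59) = 0.159 / 2.32 = 0.0685 V⁻¹.

λ = 0.0685 V⁻¹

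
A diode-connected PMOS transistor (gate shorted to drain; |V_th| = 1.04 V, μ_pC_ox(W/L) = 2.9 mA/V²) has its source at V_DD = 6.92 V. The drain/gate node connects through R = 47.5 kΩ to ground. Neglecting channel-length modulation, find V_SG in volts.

V_SG = 1.33 V

With gate tied to drain, V_SG = V_SD ≥ V_SG − |V_th|, so the device is in saturation.
KCL at the drain: ½ k_p (V_SG − |V_th|)² = (V_DD − V_SG)/R.
Let x = V_SG − 1.04. Then 68.9 x² + x − 5.88 = 0, giving x = 0.285 V (positive root), so V_SG = 1.33 V.
I_D = (V_DD − V_SG)/R = (6.92 − 1.33) / 47.5 = 0.118 mA.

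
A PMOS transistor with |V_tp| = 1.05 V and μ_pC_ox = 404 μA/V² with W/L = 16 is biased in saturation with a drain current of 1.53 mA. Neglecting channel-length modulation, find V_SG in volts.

k_p = μ_pC_ox · (W/L) = 6.464 mA/V².
In saturation I_D = ½ k_p (V_SG − |V_tp|)², so V_SG − |V_tp| = √(2 I_D / k_p) = √(2 × 1.53 / 6.464) = 0.688 V.
V_SG = 1.05 + 0.688 = 1.74 V.

V_SG = 1.74 V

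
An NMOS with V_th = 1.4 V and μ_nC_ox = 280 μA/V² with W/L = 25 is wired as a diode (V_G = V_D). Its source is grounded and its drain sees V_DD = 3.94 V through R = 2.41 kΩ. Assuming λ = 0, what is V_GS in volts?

V_GS = 1.89 V

With gate tied to drain, V_GS = V_DS ≥ V_GS − V_th, so the device is in saturation.
k_n = μ_nC_ox · (W/L) = 7 mA/V².
KCL at the drain: ½ k_n (V_GS − V_th)² = (V_DD − V_GS)/R.
Let x = V_GS − 1.4. Then 8.44 x² + x − 2.54 = 0, giving x = 0.493 V (positive root), so V_GS = 1.89 V.
I_D = (V_DD − V_GS)/R = (3.94 − 1.89) / 2.41 = 0.85 mA.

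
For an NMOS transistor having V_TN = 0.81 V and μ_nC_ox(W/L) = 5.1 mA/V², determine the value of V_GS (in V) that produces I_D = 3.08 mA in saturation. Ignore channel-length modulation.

In saturation I_D = ½ k_n (V_GS − V_TN)², so V_GS − V_TN = √(2 I_D / k_n) = √(2 × 3.08 / 5.1) = 1.1 V.
V_GS = 0.81 + 1.1 = 1.91 V.

V_GS = 1.91 V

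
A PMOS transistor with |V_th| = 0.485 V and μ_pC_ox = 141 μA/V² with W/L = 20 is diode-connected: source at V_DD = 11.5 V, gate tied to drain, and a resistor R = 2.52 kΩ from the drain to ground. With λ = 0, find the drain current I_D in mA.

I_D = 3.73 mA

With gate tied to drain, V_SG = V_SD ≥ V_SG − |V_th|, so the device is in saturation.
k_p = μ_pC_ox · (W/L) = 2.82 mA/V².
KCL at the drain: ½ k_p (V_SG − |V_th|)² = (V_DD − V_SG)/R.
Let x = V_SG − 0.485. Then 3.55 x² + x − 11.02 = 0, giving x = 1.63 V (positive root), so V_SG = 2.11 V.
I_D = (V_DD − V_SG)/R = (11.5 − 2.11) / 2.52 = 3.73 mA.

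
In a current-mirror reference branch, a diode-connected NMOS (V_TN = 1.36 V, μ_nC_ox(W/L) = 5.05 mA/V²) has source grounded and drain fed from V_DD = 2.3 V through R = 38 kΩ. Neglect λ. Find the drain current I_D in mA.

With gate tied to drain, V_GS = V_DS ≥ V_GS − V_TN, so the device is in saturation.
KCL at the drain: ½ k_n (V_GS − V_TN)² = (V_DD − V_GS)/R.
Let x = V_GS − 1.36. Then 96 x² + x − 0.94 = 0, giving x = 0.0939 V (positive root), so V_GS = 1.45 V.
I_D = (V_DD − V_GS)/R = (2.3 − 1.45) / 38 = 0.0223 mA.

I_D = 0.0223 mA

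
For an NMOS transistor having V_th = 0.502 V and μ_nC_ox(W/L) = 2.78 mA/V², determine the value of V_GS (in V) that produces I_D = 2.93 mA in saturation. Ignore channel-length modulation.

In saturation I_D = ½ k_n (V_GS − V_th)², so V_GS − V_th = √(2 I_D / k_n) = √(2 × 2.93 / 2.78) = 1.45 V.
V_GS = 0.502 + 1.45 = 1.95 V.

V_GS = 1.95 V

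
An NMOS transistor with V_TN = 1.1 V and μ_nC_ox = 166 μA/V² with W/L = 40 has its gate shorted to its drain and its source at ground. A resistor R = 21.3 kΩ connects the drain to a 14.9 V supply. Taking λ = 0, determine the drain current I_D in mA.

I_D = 0.627 mA

With gate tied to drain, V_GS = V_DS ≥ V_GS − V_TN, so the device is in saturation.
k_n = μ_nC_ox · (W/L) = 6.64 mA/V².
KCL at the drain: ½ k_n (V_GS − V_TN)² = (V_DD − V_GS)/R.
Let x = V_GS − 1.1. Then 70.7 x² + x − 13.8 = 0, giving x = 0.435 V (positive root), so V_GS = 1.53 V.
I_D = (V_DD − V_GS)/R = (14.9 − 1.53) / 21.3 = 0.627 mA.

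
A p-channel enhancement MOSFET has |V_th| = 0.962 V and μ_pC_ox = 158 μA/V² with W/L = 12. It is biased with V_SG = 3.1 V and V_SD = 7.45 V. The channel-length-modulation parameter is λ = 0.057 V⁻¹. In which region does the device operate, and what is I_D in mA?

Saturation; I_D = 6.17 mA

k_p = μ_pC_ox · (W/L) = 1.896 mA/V².
V_ov = V_SG − |V_th| = 3.1 − 0.962 = 2.14 V.
Since V_SD = 7.45 V ≥ V_ov = 2.14 V, the device is in saturation.
I_D = ½ k_p V_ov² (1 + λ V_SD) = 0.5 × 1.896 × 2.14² × (1 + 0.057 × 7.45) = 6.17 mA.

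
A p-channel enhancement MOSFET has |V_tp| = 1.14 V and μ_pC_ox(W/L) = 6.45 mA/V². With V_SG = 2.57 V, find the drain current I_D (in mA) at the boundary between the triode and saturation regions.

I_D = 6.59 mA

At the boundary V_SD = V_ov = V_SG − |V_tp| = 2.57 − 1.14 = 1.43 V.
I_D = ½ k_p V_ov² = 0.5 × 6.45 × 1.43² = 6.59 mA.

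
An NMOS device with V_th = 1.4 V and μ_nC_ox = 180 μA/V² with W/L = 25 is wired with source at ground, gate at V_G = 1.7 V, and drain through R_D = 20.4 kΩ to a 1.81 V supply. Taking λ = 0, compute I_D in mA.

V_GS = V_G = 1.7 V, so V_ov = 1.7 − 1.4 = 0.3 V.
k_n = μ_nC_ox · (W/L) = 4.5 mA/V².
Assume saturation: I_D = ½ k_n V_ov² = 0.5 × 4.5 × 0.3² = 0.203 mA, giving V_DS = V_DD − I_D R_D = 1.81 − 0.203 × 20.4 = -2.32 V.
But -2.32 V < V_ov = 0.3 V, so the device is actually in triode.
In triode I_D = k_n[V_ov V_DS − ½ V_DS²] and I_D = (V_DD − V_DS)/R_D. Equating: 45.9 V_DS² − 28.54 V_DS + 1.81 = 0, giving V_DS = 0.0717 V (the root below V_ov).
I_D = (1.81 − 0.0717) / 20.4 = 0.0852 mA.

I_D = 0.0852 mA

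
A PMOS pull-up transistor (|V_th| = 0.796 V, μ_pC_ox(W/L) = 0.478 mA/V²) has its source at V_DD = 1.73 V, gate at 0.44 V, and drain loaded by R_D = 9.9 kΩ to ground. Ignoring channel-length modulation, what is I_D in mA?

V_SG = V_DD − V_G = 1.73 − 0.44 = 1.29 V, so V_ov = 1.29 − 0.796 = 0.494 V.
Assume saturation: I_D = ½ k_p V_ov² = 0.5 × 0.478 × 0.494² = 0.0583 mA, giving V_SD = V_DD − I_D R_D = 1.73 − 0.0583 × 9.9 = 1.15 V.
V_SD = 1.15 V ≥ V_ov = 0.494 V, confirming saturation.

I_D = 0.0583 mA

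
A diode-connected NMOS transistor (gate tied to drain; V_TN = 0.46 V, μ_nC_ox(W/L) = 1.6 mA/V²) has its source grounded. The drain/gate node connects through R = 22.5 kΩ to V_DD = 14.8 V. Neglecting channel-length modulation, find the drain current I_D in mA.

With gate tied to drain, V_GS = V_DS ≥ V_GS − V_TN, so the device is in saturation.
KCL at the drain: ½ k_n (V_GS − V_TN)² = (V_DD − V_GS)/R.
Let x = V_GS − 0.46. Then 18 x² + x − 14.34 = 0, giving x = 0.865 V (positive root), so V_GS = 1.33 V.
I_D = (V_DD − V_GS)/R = (14.8 − 1.33) / 22.5 = 0.599 mA.

I_D = 0.599 mA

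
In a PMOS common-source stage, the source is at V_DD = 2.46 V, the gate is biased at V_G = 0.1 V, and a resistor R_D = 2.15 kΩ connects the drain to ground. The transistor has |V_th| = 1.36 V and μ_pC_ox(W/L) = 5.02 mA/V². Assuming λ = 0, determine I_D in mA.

I_D = 1.04 mA

V_SG = V_DD − V_G = 2.46 − 0.1 = 2.36 V, so V_ov = 2.36 − 1.36 = 1 V.
Assume saturation: I_D = ½ k_p V_ov² = 0.5 × 5.02 × 1² = 2.51 mA, giving V_SD = V_DD − I_D R_D = 2.46 − 2.51 × 2.15 = -2.94 V.
But -2.94 V < V_ov = 1 V, so the device is actually in triode.
In triode I_D = k_p[V_ov V_SD − ½ V_SD²] and I_D = (V_DD − V_SD)/R_D. Equating: 5.4 V_SD² − 11.79 V_SD + 2.46 = 0, giving V_SD = 0.234 V (the root below V_ov).
I_D = (2.46 − 0.234) / 2.15 = 1.04 mA.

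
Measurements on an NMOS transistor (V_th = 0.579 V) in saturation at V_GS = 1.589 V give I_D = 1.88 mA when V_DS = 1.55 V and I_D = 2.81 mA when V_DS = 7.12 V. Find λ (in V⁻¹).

λ = 0.103 V⁻¹

With V_GS fixed, I_D ∝ (1 + λ V_DS) in saturation, so I_D2/I_D1 = (1 + λ V_DS2)/(1 + λ V_DS1).
2.81/1.88 = 1.495 = (1 + 7.12 λ)/(1 + 1.55 λ).
Solving: λ (I_D1 V_DS2 − I_D2 V_DS1) = I_D2 − I_D1, so λ = (2.81 − 1.88) / (1.88 × 7.12 − 2.81 × 1.55) = 0.93 / 9.03 = 0.103 V⁻¹.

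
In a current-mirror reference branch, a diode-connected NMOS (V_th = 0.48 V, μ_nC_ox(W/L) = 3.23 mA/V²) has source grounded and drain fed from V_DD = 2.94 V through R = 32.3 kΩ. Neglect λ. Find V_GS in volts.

V_GS = 0.688 V

With gate tied to drain, V_GS = V_DS ≥ V_GS − V_th, so the device is in saturation.
KCL at the drain: ½ k_n (V_GS − V_th)² = (V_DD − V_GS)/R.
Let x = V_GS − 0.48. Then 52.2 x² + x − 2.46 = 0, giving x = 0.208 V (positive root), so V_GS = 0.688 V.
I_D = (V_DD − V_GS)/R = (2.94 − 0.688) / 32.3 = 0.0697 mA.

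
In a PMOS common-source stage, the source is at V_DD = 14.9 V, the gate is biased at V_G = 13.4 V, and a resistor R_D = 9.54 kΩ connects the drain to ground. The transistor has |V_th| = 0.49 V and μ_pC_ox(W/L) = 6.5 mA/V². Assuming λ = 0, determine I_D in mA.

V_SG = V_DD − V_G = 14.9 − 13.4 = 1.5 V, so V_ov = 1.5 − 0.49 = 1.01 V.
Assume saturation: I_D = ½ k_p V_ov² = 0.5 × 6.5 × 1.01² = 3.32 mA, giving V_SD = V_DD − I_D R_D = 14.9 − 3.32 × 9.54 = -16.7 V.
But -16.7 V < V_ov = 1.01 V, so the device is actually in triode.
In triode I_D = k_p[V_ov V_SD − ½ V_SD²] and I_D = (V_DD − V_SD)/R_D. Equating: 31 V_SD² − 63.63 V_SD + 14.9 = 0, giving V_SD = 0.27 V (the root below V_ov).
I_D = (14.9 − 0.27) / 9.54 = 1.53 mA.

I_D = 1.53 mA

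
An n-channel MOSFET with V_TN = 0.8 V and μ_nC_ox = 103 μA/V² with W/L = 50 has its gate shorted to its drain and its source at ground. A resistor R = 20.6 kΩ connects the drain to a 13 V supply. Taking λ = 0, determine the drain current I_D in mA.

I_D = 0.569 mA

With gate tied to drain, V_GS = V_DS ≥ V_GS − V_TN, so the device is in saturation.
k_n = μ_nC_ox · (W/L) = 5.15 mA/V².
KCL at the drain: ½ k_n (V_GS − V_TN)² = (V_DD − V_GS)/R.
Let x = V_GS − 0.8. Then 53 x² + x − 12.2 = 0, giving x = 0.47 V (positive root), so V_GS = 1.27 V.
I_D = (V_DD − V_GS)/R = (13 − 1.27) / 20.6 = 0.569 mA.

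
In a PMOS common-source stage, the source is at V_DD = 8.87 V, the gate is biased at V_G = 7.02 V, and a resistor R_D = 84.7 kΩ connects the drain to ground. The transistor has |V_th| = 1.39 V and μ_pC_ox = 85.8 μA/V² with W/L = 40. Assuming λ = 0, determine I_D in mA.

I_D = 0.104 mA

V_SG = V_DD − V_G = 8.87 − 7.02 = 1.85 V, so V_ov = 1.85 − 1.39 = 0.46 V.
k_p = μ_pC_ox · (W/L) = 3.432 mA/V².
Assume saturation: I_D = ½ k_p V_ov² = 0.5 × 3.432 × 0.46² = 0.363 mA, giving V_SD = V_DD − I_D R_D = 8.87 − 0.363 × 84.7 = -21.9 V.
But -21.9 V < V_ov = 0.46 V, so the device is actually in triode.
In triode I_D = k_p[V_ov V_SD − ½ V_SD²] and I_D = (V_DD − V_SD)/R_D. Equating: 145 V_SD² − 134.7 V_SD + 8.87 = 0, giving V_SD = 0.0713 V (the root below V_ov).
I_D = (8.87 − 0.0713) / 84.7 = 0.104 mA.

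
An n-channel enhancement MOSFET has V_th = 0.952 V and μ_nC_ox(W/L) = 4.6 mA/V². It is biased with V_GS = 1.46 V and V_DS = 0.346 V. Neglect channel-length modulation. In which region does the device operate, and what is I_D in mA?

V_ov = V_GS − V_th = 1.46 − 0.952 = 0.508 V.
Since V_DS = 0.346 V < V_ov = 0.508 V, the device is in the triode region.
I_D = k_n [V_ov · V_DS − ½ V_DS²] = 4.6 × [0.508 × 0.346 − 0.5 × 0.346²] = 0.533 mA.

Triode; I_D = 0.533 mA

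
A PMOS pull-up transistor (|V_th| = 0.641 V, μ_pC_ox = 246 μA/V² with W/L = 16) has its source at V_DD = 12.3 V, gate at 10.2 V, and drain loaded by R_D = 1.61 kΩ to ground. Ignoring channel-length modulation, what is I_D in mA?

I_D = 4.19 mA

V_SG = V_DD − V_G = 12.3 − 10.2 = 2.1 V, so V_ov = 2.1 − 0.641 = 1.46 V.
k_p = μ_pC_ox · (W/L) = 3.936 mA/V².
Assume saturation: I_D = ½ k_p V_ov² = 0.5 × 3.936 × 1.46² = 4.19 mA, giving V_SD = V_DD − I_D R_D = 12.3 − 4.19 × 1.61 = 5.56 V.
V_SD = 5.56 V ≥ V_ov = 1.46 V, confirming saturation.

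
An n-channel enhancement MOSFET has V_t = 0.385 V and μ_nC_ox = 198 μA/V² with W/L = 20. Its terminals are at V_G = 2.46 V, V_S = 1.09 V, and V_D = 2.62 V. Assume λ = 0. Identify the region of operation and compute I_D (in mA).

V_GS = V_G − V_S = 2.46 − 1.09 = 1.37 V; V_DS = V_D − V_S = 2.62 − 1.09 = 1.53 V.
k_n = μ_nC_ox · (W/L) = 3.96 mA/V².
V_ov = V_GS − V_t = 1.37 − 0.385 = 0.985 V.
Since V_DS = 1.53 V ≥ V_ov = 0.985 V, the device is in saturation.
I_D = ½ k_n V_ov² = 0.5 × 3.96 × 0.985² = 1.92 mA.

Saturation; I_D = 1.92 mA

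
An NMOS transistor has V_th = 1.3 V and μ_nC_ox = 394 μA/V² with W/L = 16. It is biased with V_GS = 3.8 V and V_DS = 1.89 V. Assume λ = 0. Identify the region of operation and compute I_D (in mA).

Triode; I_D = 18.5 mA

k_n = μ_nC_ox · (W/L) = 6.304 mA/V².
V_ov = V_GS − V_th = 3.8 − 1.3 = 2.5 V.
Since V_DS = 1.89 V < V_ov = 2.5 V, the device is in the triode region.
I_D = k_n [V_ov · V_DS − ½ V_DS²] = 6.304 × [2.5 × 1.89 − 0.5 × 1.89²] = 18.5 mA.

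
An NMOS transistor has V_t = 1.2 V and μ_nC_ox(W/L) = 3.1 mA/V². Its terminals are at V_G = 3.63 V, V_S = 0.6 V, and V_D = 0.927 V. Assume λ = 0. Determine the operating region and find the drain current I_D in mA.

V_GS = V_G − V_S = 3.63 − 0.6 = 3.03 V; V_DS = V_D − V_S = 0.927 − 0.6 = 0.327 V.
V_ov = V_GS − V_t = 3.03 − 1.2 = 1.83 V.
Since V_DS = 0.327 V < V_ov = 1.83 V, the device is in the triode region.
I_D = k_n [V_ov · V_DS − ½ V_DS²] = 3.1 × [1.83 × 0.327 − 0.5 × 0.327²] = 1.69 mA.

Triode; I_D = 1.69 mA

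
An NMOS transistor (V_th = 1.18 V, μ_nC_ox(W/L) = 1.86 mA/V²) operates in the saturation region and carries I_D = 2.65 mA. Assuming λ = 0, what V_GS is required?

In saturation I_D = ½ k_n (V_GS − V_th)², so V_GS − V_th = √(2 I_D / k_n) = √(2 × 2.65 / 1.86) = 1.69 V.
V_GS = 1.18 + 1.69 = 2.87 V.

V_GS = 2.87 V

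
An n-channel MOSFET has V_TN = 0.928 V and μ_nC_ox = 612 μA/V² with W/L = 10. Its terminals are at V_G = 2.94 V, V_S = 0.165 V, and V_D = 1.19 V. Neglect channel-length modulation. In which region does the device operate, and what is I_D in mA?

Triode; I_D = 8.37 mA

V_GS = V_G − V_S = 2.94 − 0.165 = 2.77 V; V_DS = V_D − V_S = 1.19 − 0.165 = 1.02 V.
k_n = μ_nC_ox · (W/L) = 6.12 mA/V².
V_ov = V_GS − V_TN = 2.77 − 0.928 = 1.85 V.
Since V_DS = 1.02 V < V_ov = 1.85 V, the device is in the triode region.
I_D = k_n [V_ov · V_DS − ½ V_DS²] = 6.12 × [1.85 × 1.02 − 0.5 × 1.02²] = 8.37 mA.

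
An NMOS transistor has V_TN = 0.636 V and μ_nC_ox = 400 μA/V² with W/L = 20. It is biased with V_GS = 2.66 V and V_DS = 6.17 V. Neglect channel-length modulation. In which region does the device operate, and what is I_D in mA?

k_n = μ_nC_ox · (W/L) = 8 mA/V².
V_ov = V_GS − V_TN = 2.66 − 0.636 = 2.02 V.
Since V_DS = 6.17 V ≥ V_ov = 2.02 V, the device is in saturation.
I_D = ½ k_n V_ov² = 0.5 × 8 × 2.02² = 16.4 mA.

Saturation; I_D = 16.4 mA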